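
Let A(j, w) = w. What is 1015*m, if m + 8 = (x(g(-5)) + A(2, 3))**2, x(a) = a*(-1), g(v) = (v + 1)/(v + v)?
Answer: -6293/5 ≈ -1258.6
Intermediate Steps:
g(v) = (1 + v)/(2*v) (g(v) = (1 + v)/((2*v)) = (1 + v)*(1/(2*v)) = (1 + v)/(2*v))
x(a) = -a
m = -31/25 (m = -8 + (-(1 - 5)/(2*(-5)) + 3)**2 = -8 + (-(-1)*(-4)/(2*5) + 3)**2 = -8 + (-1*2/5 + 3)**2 = -8 + (-2/5 + 3)**2 = -8 + (13/5)**2 = -8 + 169/25 = -31/25 ≈ -1.2400)
1015*m = 1015*(-31/25) = -6293/5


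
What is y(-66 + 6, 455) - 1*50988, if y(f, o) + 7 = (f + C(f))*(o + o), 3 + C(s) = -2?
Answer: -110145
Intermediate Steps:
C(s) = -5 (C(s) = -3 - 2 = -5)
y(f, o) = -7 + 2*o*(-5 + f) (y(f, o) = -7 + (f - 5)*(o + o) = -7 + (-5 + f)*(2*o) = -7 + 2*o*(-5 + f))
y(-66 + 6, 455) - 1*50988 = (-7 - 10*455 + 2*(-66 + 6)*455) - 1*50988 = (-7 - 4550 + 2*(-60)*455) - 50988 = (-7 - 4550 - 54600) - 50988 = -59157 - 50988 = -110145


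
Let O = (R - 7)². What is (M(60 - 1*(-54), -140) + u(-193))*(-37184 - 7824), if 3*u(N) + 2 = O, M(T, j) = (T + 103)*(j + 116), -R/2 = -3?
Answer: 703250000/3 ≈ 2.3442e+8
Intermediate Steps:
R = 6 (R = -2*(-3) = 6)
M(T, j) = (103 + T)*(116 + j)
O = 1 (O = (6 - 7)² = (-1)² = 1)
u(N) = -⅓ (u(N) = -⅔ + (⅓)*1 = -⅔ + ⅓ = -⅓)
(M(60 - 1*(-54), -140) + u(-193))*(-37184 - 7824) = ((11948 + 103*(-140) + 116*(60 - 1*(-54)) + (60 - 1*(-54))*(-140)) - ⅓)*(-37184 - 7824) = ((11948 - 14420 + 116*(60 + 54) + (60 + 54)*(-140)) - ⅓)*(-45008) = ((11948 - 14420 + 116*114 + 114*(-140)) - ⅓)*(-45008) = ((11948 - 14420 + 13224 - 15960) - ⅓)*(-45008) = (-5208 - ⅓)*(-45008) = -15625/3*(-45008) = 703250000/3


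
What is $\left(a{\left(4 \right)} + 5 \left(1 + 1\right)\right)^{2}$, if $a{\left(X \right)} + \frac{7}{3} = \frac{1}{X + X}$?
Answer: $\frac{34969}{576} \approx 60.71$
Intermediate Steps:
$a{\left(X \right)} = - \frac{7}{3} + \frac{1}{2 X}$ ($a{\left(X \right)} = - \frac{7}{3} + \frac{1}{X + X} = - \frac{7}{3} + \frac{1}{2 X}$)
$\left(a{\left(4 \right)} + 5 \left(1 + 1\right)\right)^{2} = \left(\frac{3 - 56}{6 \cdot 4} + 5 \left(1 + 1\right)\right)^{2} = \left(\frac{1}{6} \cdot \frac{1}{4} \left(3 - 56\right) + 5 \cdot 2\right)^{2} = \left(\frac{1}{6} \cdot \frac{1}{4} \left(-53\right) + 10\right)^{2} = \left(- \frac{53}{24} + 10\right)^{2} = \left(\frac{187}{24}\right)^{2} = \frac{34969}{576}$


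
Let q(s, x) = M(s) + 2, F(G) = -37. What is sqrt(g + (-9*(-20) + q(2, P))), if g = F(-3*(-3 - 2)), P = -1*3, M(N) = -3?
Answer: sqrt(142) ≈ 11.916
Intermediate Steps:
P = -3
q(s, x) = -1 (q(s, x) = -3 + 2 = -1)
g = -37
sqrt(g + (-9*(-20) + q(2, P))) = sqrt(-37 + (-9*(-20) - 1)) = sqrt(-37 + (180 - 1)) = sqrt(-37 + 179) = sqrt(142)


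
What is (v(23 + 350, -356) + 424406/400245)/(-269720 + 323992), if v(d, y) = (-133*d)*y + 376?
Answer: 3534399706753/10861048320 ≈ 325.42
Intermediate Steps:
v(d, y) = 376 - 133*d*y (v(d, y) = -133*d*y + 376 = 376 - 133*d*y)
(v(23 + 350, -356) + 424406/400245)/(-269720 + 323992) = ((376 - 133*(23 + 350)*(-356)) + 424406/400245)/(-269720 + 323992) = ((376 - 133*373*(-356)) + 424406*(1/400245))/54272 = ((376 + 17660804) + 424406/400245)*(1/54272) = (17661180 + 424406/400245)*(1/54272) = (7068799413506/400245)*(1/54272) = 3534399706753/10861048320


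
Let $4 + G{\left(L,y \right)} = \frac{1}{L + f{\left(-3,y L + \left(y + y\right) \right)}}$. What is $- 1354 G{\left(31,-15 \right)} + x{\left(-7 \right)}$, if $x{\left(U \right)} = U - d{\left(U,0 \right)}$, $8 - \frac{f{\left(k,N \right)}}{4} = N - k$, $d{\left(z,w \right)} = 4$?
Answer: $\frac{16213}{3} \approx 5404.3$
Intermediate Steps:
$f{\left(k,N \right)} = 32 - 4 N + 4 k$ ($f{\left(k,N \right)} = 32 - 4 \left(N - k\right) = 32 - \left(- 4 k + 4 N\right) = 32 - 4 N + 4 k$)
$x{\left(U \right)} = -4 + U$ ($x{\left(U \right)} = U - 4 = -4 + U$)
$G{\left(L,y \right)} = -4 + \frac{1}{20 + L - 8 y - 4 L y}$ ($G{\left(L,y \right)} = -4 + \frac{1}{L + \left(32 - 4 \left(y L + \left(y + y\right)\right) + 4 \left(-3\right)\right)} = -4 + \frac{1}{L - \left(-20 + 4 \left(L y + 2 y\right)\right)} = -4 + \frac{1}{L - \left(-20 + 4 \left(2 y + L y\right)\right)} = -4 + \frac{1}{L - \left(-20 + 8 y + 4 L y\right)} = -4 + \frac{1}{20 + L - 8 y - 4 L y}$)
$- 1354 G{\left(31,-15 \right)} + x{\left(-7 \right)} = - 1354 \frac{-79 - 124 + 16 \left(-15\right) \left(2 + 31\right)}{20 + 31 - - 60 \left(2 + 31\right)} - 11 = - 1354 \frac{-79 - 124 + 16 \left(-15\right) 33}{20 + 31 - \left(-60\right) 33} - 11 = - 1354 \frac{-79 - 124 - 7920}{20 + 31 + 1980} - 11 = - 1354 \cdot \frac{1}{2031} \left(-8123\right) - 11 = \left(-1354\right) \left(- \frac{8123}{2031}\right) - 11 = \frac{16246}{3} - 11 = \frac{16213}{3}$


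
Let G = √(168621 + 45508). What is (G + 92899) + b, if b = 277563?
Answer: 370462 + √214129 ≈ 3.7093e+5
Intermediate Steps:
G = √214129 ≈ 462.74
(G + 92899) + b = (√214129 + 92899) + 277563 = (92899 + √214129) + 277563 = 370462 + √214129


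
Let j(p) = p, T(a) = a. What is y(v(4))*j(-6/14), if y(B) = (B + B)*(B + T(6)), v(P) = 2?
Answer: -96/7 ≈ -13.714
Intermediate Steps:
y(B) = 2*B*(6 + B) (y(B) = (B + B)*(B + 6) = (2*B)*(6 + B) = 2*B*(6 + B))
y(v(4))*j(-6/14) = (2*2*(6 + 2))*(-6/14) = (2*2*8)*(-6*1/14) = 32*(-3/7) = -96/7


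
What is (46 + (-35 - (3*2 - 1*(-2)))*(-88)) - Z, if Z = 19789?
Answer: -15959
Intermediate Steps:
(46 + (-35 - (3*2 - 1*(-2)))*(-88)) - Z = (46 + (-35 - (3*2 - 1*(-2)))*(-88)) - 1*19789 = (46 + (-35 - (6 + 2))*(-88)) - 19789 = (46 + (-35 - 1*8)*(-88)) - 19789 = (46 + (-35 - 8)*(-88)) - 19789 = (46 - 43*(-88)) - 19789 = (46 + 3784) - 19789 = 3830 - 19789 = -15959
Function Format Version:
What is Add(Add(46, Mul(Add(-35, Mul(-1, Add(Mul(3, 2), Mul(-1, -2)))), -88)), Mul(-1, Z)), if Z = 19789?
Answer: -15959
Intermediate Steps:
Add(Add(46, Mul(Add(-35, Mul(-1, Add(Mul(3, 2), Mul(-1, -2)))), -88)), Mul(-1, Z)) = Add(Add(46, Mul(Add(-35, Mul(-1, Add(Mul(3, 2), Mul(-1, -2)))), -88)), Mul(-1, 19789)) = Add(Add(46, Mul(Add(-35, Mul(-1, Add(6, 2))), -88)), -19789) = Add(Add(46, Mul(Add(-35, Mul(-1, 8)), -88)), -19789) = Add(Add(46, Mul(Add(-35, -8), -88)), -19789) = Add(Add(46, Mul(-43, -88)), -19789) = Add(Add(46, 3784), -19789) = Add(3830, -19789) = -15959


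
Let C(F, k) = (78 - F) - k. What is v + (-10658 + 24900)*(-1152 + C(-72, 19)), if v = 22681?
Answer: -14518401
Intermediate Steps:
C(F, k) = 78 - F - k
v + (-10658 + 24900)*(-1152 + C(-72, 19)) = 22681 + (-10658 + 24900)*(-1152 + (78 - 1*(-72) - 1*19)) = 22681 + 14242*(-1152 + (78 + 72 - 19)) = 22681 + 14242*(-1152 + 131) = 22681 + 14242*(-1021) = 22681 - 14541082 = -14518401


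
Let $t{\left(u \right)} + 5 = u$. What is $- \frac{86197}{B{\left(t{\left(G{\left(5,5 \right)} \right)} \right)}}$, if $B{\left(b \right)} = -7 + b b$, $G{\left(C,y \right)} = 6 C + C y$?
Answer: $- \frac{86197}{2493} \approx -34.576$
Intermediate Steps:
$t{\left(u \right)} = -5 + u$
$B{\left(b \right)} = -7 + b^{2}$
$- \frac{86197}{B{\left(t{\left(G{\left(5,5 \right)} \right)} \right)}} = - \frac{86197}{-7 + \left(-5 + 5 \left(6 + 5\right)\right)^{2}} = - \frac{86197}{-7 + \left(-5 + 5 \cdot 11\right)^{2}} = - \frac{86197}{-7 + \left(-5 + 55\right)^{2}} = - \frac{86197}{-7 + 50^{2}} = - \frac{86197}{-7 + 2500} = - \frac{86197}{2493}$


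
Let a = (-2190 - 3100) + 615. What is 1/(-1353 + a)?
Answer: -1/6028 ≈ -0.00016589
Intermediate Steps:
a = -4675 (a = -5290 + 615 = -4675)
1/(-1353 + a) = 1/(-1353 - 4675) = 1/(-6028) = -1/6028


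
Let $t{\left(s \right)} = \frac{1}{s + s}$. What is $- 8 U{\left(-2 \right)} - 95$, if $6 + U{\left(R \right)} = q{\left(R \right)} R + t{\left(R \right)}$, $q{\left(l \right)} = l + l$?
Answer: $-109$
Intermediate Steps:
$q{\left(l \right)} = 2 l$
$t{\left(s \right)} = \frac{1}{2 s}$
$U{\left(R \right)} = -6 + \frac{1}{2 R} + 2 R^{2}$ ($U{\left(R \right)} = -6 + \left(2 R R + \frac{1}{2 R}\right) = -6 + \left(2 R^{2} + \frac{1}{2 R}\right) = -6 + \left(\frac{1}{2 R} + 2 R^{2}\right) = -6 + \frac{1}{2 R} + 2 R^{2}$)
$- 8 U{\left(-2 \right)} - 95 = - 8 \left(-6 + \frac{1}{2 \left(-2\right)} + 2 \left(-2\right)^{2}\right) - 95 = - 8 \left(-6 + \frac{1}{2} \left(- \frac{1}{2}\right) + 2 \cdot 4\right) - 95 = - 8 \left(-6 - \frac{1}{4} + 8\right) - 95 = \left(-8\right) \frac{7}{4} - 95 = -14 - 95 = -109$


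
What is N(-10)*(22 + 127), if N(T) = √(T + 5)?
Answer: 149*I*√5 ≈ 333.17*I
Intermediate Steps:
N(T) = √(5 + T)
N(-10)*(22 + 127) = √(5 - 10)*(22 + 127) = √(-5)*149 = (I*√5)*149 = 149*I*√5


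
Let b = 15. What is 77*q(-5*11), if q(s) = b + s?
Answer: -3080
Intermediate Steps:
q(s) = 15 + s
77*q(-5*11) = 77*(15 - 5*11) = 77*(15 - 55) = 77*(-40) = -3080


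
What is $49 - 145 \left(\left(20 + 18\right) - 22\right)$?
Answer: $-2271$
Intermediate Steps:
$49 - 145 \left(\left(20 + 18\right) - 22\right) = 49 - 145 \left(38 - 22\right) = 49 - 2320 = -2271$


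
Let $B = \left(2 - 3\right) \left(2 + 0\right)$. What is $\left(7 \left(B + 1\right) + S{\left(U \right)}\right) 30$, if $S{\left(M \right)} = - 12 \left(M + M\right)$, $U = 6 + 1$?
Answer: $-5250$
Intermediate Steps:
$B = -2$ ($B = \left(-1\right) 2 = -2$)
$U = 7$
$S{\left(M \right)} = - 24 M$ ($S{\left(M \right)} = - 12 \cdot 2 M = - 24 M$)
$\left(7 \left(B + 1\right) + S{\left(U \right)}\right) 30 = \left(7 \left(-2 + 1\right) - 168\right) 30 = \left(7 \left(-1\right) - 168\right) 30 = \left(-7 - 168\right) 30 = \left(-175\right) 30 = -5250$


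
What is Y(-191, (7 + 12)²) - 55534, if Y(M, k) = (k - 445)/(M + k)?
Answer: -4720432/85 ≈ -55535.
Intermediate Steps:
Y(M, k) = (-445 + k)/(M + k)
Y(-191, (7 + 12)²) - 55534 = (-445 + (7 + 12)²)/(-191 + (7 + 12)²) - 55534 = (-445 + 19²)/(-191 + 19²) - 55534 = (-445 + 361)/(-191 + 361) - 55534 = -84/170 - 55534 = (1/170)*(-84) - 55534 = -42/85 - 55534 = -4720432/85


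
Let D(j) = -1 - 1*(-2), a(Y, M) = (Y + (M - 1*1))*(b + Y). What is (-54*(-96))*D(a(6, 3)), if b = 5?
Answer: 5184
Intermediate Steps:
a(Y, M) = (5 + Y)*(-1 + M + Y) (a(Y, M) = (Y + (M - 1*1))*(5 + Y) = (Y + (M - 1))*(5 + Y) = (Y + (-1 + M))*(5 + Y) = (-1 + M + Y)*(5 + Y) = (5 + Y)*(-1 + M + Y))
D(j) = 1 (D(j) = -1 + 2 = 1)
(-54*(-96))*D(a(6, 3)) = -54*(-96)*1 = 5184*1 = 5184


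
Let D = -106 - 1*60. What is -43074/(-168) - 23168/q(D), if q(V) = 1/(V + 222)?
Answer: -36320245/28 ≈ -1.2972e+6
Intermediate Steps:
D = -166 (D = -106 - 60 = -166)
q(V) = 1/(222 + V)
-43074/(-168) - 23168/q(D) = -43074/(-168) - 23168/(1/(222 - 166)) = -43074*(-1/168) - 23168/(1/56) = 7179/28 - 23168/1/56 = 7179/28 - 23168*56 = 7179/28 - 1297408 = -36320245/28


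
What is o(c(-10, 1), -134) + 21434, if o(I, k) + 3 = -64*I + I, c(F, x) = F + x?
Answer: 21998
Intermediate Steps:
o(I, k) = -3 - 63*I (o(I, k) = -3 + (-64*I + I) = -3 - 63*I)
o(c(-10, 1), -134) + 21434 = (-3 - 63*(-10 + 1)) + 21434 = (-3 - 63*(-9)) + 21434 = (-3 + 567) + 21434 = 564 + 21434 = 21998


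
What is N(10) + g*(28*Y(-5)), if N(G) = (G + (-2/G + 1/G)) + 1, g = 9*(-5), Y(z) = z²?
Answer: -314891/10 ≈ -31489.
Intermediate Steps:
g = -45
N(G) = 1 + G - 1/G (N(G) = (G + (-2/G + 1/G)) + 1 = (G - 1/G) + 1 = 1 + G - 1/G)
N(10) + g*(28*Y(-5)) = (1 + 10 - 1/10) - 1260*(-5)² = (1 + 10 - 1*⅒) - 1260*25 = (1 + 10 - ⅒) - 45*700 = 109/10 - 31500 = -314891/10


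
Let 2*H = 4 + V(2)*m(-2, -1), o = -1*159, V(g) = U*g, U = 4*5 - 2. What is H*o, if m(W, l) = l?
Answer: 2544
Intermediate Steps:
U = 18 (U = 20 - 2 = 18)
V(g) = 18*g
o = -159
H = -16 (H = (4 + (18*2)*(-1))/2 = (4 + 36*(-1))/2 = (4 - 36)/2 = (½)*(-32) = -16)
H*o = -16*(-159) = 2544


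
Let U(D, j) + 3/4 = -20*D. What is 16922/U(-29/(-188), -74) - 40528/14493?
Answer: -46136323336/10449453 ≈ -4415.2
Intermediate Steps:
U(D, j) = -¾ - 20*D
16922/U(-29/(-188), -74) - 40528/14493 = 16922/(-¾ - (-580)/(-188)) - 40528/14493 = 16922/(-¾ - (-580)*(-1)/188) - 40528*1/14493 = 16922/(-¾ - 20*29/188) - 40528/14493 = 16922/(-¾ - 145/47) - 40528/14493 = 16922/(-721/188) - 40528/14493 = 16922*(-188/721) - 40528/14493 = -3181336/721 - 40528/14493 = -46136323336/10449453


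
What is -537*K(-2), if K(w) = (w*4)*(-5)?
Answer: -21480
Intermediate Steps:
K(w) = -20*w (K(w) = (4*w)*(-5) = -20*w)
-537*K(-2) = -(-10740)*(-2) = -537*40 = -21480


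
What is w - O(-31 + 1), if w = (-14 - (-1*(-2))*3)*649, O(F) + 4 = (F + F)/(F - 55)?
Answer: -220604/17 ≈ -12977.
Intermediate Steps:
O(F) = -4 + 2*F/(-55 + F) (O(F) = -4 + (F + F)/(F - 55) = -4 + (2*F)/(-55 + F) = -4 + 2*F/(-55 + F))
w = -12980 (w = (-14 - 2*3)*649 = (-14 - 1*6)*649 = (-14 - 6)*649 = -20*649 = -12980)
w - O(-31 + 1) = -12980 - 2*(110 - (-31 + 1))/(-55 + (-31 + 1)) = -12980 - 2*(110 - 1*(-30))/(-55 - 30) = -12980 - 2*(110 + 30)/(-85) = -12980 - 2*(-1)*140/85 = -12980 - 1*(-56/17) = -12980 + 56/17 = -220604/17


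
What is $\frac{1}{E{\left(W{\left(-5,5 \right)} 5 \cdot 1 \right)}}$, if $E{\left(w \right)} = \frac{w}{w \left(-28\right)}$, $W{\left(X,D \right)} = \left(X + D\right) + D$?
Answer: $-28$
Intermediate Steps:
$W{\left(X,D \right)} = X + 2 D$ ($W{\left(X,D \right)} = \left(D + X\right) + D = X + 2 D$)
$E{\left(w \right)} = - \frac{1}{28}$ ($E{\left(w \right)} = \frac{w}{\left(-28\right) w} = w \left(- \frac{1}{28 w}\right) = - \frac{1}{28}$)
$\frac{1}{E{\left(W{\left(-5,5 \right)} 5 \cdot 1 \right)}} = \frac{1}{- \frac{1}{28}} = -28$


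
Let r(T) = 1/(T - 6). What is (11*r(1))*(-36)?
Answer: 396/5 ≈ 79.200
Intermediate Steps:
r(T) = 1/(-6 + T)
(11*r(1))*(-36) = (11/(-6 + 1))*(-36) = (11/(-5))*(-36) = (11*(-1/5))*(-36) = -11/5*(-36) = 396/5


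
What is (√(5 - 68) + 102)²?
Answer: 10341 + 612*I*√7 ≈ 10341.0 + 1619.2*I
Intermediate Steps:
(√(5 - 68) + 102)² = (√(-63) + 102)² = (3*I*√7 + 102)² = (102 + 3*I*√7)²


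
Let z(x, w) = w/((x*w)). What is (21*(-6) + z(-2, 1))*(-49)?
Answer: 12397/2 ≈ 6198.5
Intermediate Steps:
z(x, w) = 1/x (z(x, w) = w/((w*x)) = w*(1/(w*x)) = 1/x)
(21*(-6) + z(-2, 1))*(-49) = (21*(-6) + 1/(-2))*(-49) = (-126 - ½)*(-49) = -253/2*(-49) = 12397/2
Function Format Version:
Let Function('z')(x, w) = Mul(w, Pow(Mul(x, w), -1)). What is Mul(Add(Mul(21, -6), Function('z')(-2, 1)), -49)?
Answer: Rational(12397, 2) ≈ 6198.5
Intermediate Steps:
Function('z')(x, w) = Pow(x, -1) (Function('z')(x, w) = Mul(w, Pow(Mul(w, x), -1)) = Mul(w, Mul(Pow(w, -1), Pow(x, -1))) = Pow(x, -1))
Mul(Add(Mul(21, -6), Function('z')(-2, 1)), -49) = Mul(Add(Mul(21, -6), Pow(-2, -1)), -49) = Mul(Add(-126, Rational(-1, 2)), -49) = Mul(Rational(-253, 2), -49) = Rational(12397, 2)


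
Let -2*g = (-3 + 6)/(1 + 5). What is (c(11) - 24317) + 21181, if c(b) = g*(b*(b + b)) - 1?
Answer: -6395/2 ≈ -3197.5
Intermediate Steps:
g = -1/4 (g = -(-3 + 6)/(2*(1 + 5)) = -3/(2*6) = -1/2*1/2 = -1/4 ≈ -0.25000)
c(b) = -1 - b**2/2 (c(b) = -b*(b + b)/4 - 1 = -b*2*b/4 - 1 = -b**2/2 - 1 = -1 - b**2/2)
(c(11) - 24317) + 21181 = ((-1 - 1/2*11**2) - 24317) + 21181 = ((-1 - 1/2*121) - 24317) + 21181 = ((-1 - 121/2) - 24317) + 21181 = (-123/2 - 24317) + 21181 = -48757/2 + 21181 = -6395/2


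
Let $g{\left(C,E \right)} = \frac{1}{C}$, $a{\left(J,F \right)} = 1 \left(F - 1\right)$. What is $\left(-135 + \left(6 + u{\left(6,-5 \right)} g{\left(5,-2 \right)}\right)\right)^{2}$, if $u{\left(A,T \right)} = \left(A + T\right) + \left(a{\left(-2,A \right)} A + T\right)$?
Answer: $\frac{383161}{25} \approx 15326.0$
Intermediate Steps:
$a{\left(J,F \right)} = -1 + F$ ($a{\left(J,F \right)} = 1 \left(-1 + F\right) = -1 + F$)
$u{\left(A,T \right)} = A + 2 T + A \left(-1 + A\right)$ ($u{\left(A,T \right)} = \left(A + T\right) + \left(\left(-1 + A\right) A + T\right) = \left(A + T\right) + \left(A \left(-1 + A\right) + T\right) = \left(A + T\right) + \left(T + A \left(-1 + A\right)\right) = A + 2 T + A \left(-1 + A\right)$)
$\left(-135 + \left(6 + u{\left(6,-5 \right)} g{\left(5,-2 \right)}\right)\right)^{2} = \left(-135 + \left(6 + \frac{6^{2} + 2 \left(-5\right)}{5}\right)\right)^{2} = \left(-135 + \left(6 + \left(36 - 10\right) \frac{1}{5}\right)\right)^{2} = \left(-135 + \left(6 + 26 \cdot \frac{1}{5}\right)\right)^{2} = \left(-135 + \left(6 + \frac{26}{5}\right)\right)^{2} = \left(-135 + \frac{56}{5}\right)^{2} = \left(- \frac{619}{5}\right)^{2} = \frac{383161}{25}$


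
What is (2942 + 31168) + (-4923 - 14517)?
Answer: 14670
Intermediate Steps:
(2942 + 31168) + (-4923 - 14517) = 34110 - 19440 = 14670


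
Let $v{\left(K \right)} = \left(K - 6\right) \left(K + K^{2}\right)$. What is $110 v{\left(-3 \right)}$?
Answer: $-5940$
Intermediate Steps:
$v{\left(K \right)} = \left(-6 + K\right) \left(K + K^{2}\right)$
$110 v{\left(-3 \right)} = 110 \left(- 3 \left(-6 + \left(-3\right)^{2} - -15\right)\right) = 110 \left(- 3 \left(-6 + 9 + 15\right)\right) = 110 \left(\left(-3\right) 18\right) = 110 \left(-54\right) = -5940$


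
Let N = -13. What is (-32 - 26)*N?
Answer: 754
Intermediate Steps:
(-32 - 26)*N = (-32 - 26)*(-13) = -58*(-13) = 754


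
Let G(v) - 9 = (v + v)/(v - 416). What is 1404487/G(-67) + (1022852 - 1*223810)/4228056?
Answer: 1434089089729789/9472959468 ≈ 1.5139e+5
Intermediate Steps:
G(v) = 9 + 2*v/(-416 + v) (G(v) = 9 + (v + v)/(v - 416) = 9 + (2*v)/(-416 + v) = 9 + 2*v/(-416 + v))
1404487/G(-67) + (1022852 - 1*223810)/4228056 = 1404487/(((-3744 + 11*(-67))/(-416 - 67))) + (1022852 - 1*223810)/4228056 = 1404487/(((-3744 - 737)/(-483))) + (1022852 - 223810)*(1/4228056) = 1404487/((-1/483*(-4481))) + 799042*(1/4228056) = 1404487/(4481/483) + 399521/2114028 = 1404487*(483/4481) + 399521/2114028 = 678367221/4481 + 399521/2114028 = 1434089089729789/9472959468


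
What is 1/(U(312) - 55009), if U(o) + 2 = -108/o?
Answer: -26/1430295 ≈ -1.8178e-5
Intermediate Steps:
U(o) = -2 - 108/o
1/(U(312) - 55009) = 1/((-2 - 108/312) - 55009) = 1/((-2 - 108*1/312) - 55009) = 1/((-2 - 9/26) - 55009) = 1/(-61/26 - 55009) = 1/(-1430295/26) = -26/1430295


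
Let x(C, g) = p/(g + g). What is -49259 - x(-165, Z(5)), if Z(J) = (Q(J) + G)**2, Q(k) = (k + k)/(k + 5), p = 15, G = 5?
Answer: -1182221/24 ≈ -49259.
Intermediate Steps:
Q(k) = 2*k/(5 + k) (Q(k) = (2*k)/(5 + k) = 2*k/(5 + k))
Z(J) = (5 + 2*J/(5 + J))**2 (Z(J) = (2*J/(5 + J) + 5)**2 = (5 + 2*J/(5 + J))**2)
x(C, g) = 15/(2*g) (x(C, g) = 15/(g + g) = 15/(2*g))
-49259 - x(-165, Z(5)) = -49259 - 15/(2*((25 + 7*5)**2/(5 + 5)**2)) = -49259 - 15/(2*((25 + 35)**2/10**2)) = -49259 - 15/(2*((1/100)*60**2)) = -49259 - 15/(2*((1/100)*3600)) = -49259 - 15/(2*36) = -49259 - 1*5/24 = -49259 - 5/24 = -1182221/24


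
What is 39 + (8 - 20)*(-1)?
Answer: 51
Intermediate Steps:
39 + (8 - 20)*(-1) = 39 - 12*(-1) = 39 + 12 = 51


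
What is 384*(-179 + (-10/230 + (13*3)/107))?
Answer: -168855936/2461 ≈ -68613.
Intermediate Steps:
384*(-179 + (-10/230 + (13*3)/107)) = 384*(-179 + (-10*1/230 + 39*(1/107))) = 384*(-179 + (-1/23 + 39/107)) = 384*(-179 + 790/2461) = 384*(-439729/2461) = -168855936/2461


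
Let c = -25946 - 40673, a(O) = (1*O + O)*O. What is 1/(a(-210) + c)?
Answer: 1/21581 ≈ 4.6337e-5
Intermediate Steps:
a(O) = 2*O² (a(O) = (O + O)*O = (2*O)*O = 2*O²)
c = -66619
1/(a(-210) + c) = 1/(2*(-210)² - 66619) = 1/(2*44100 - 66619) = 1/(88200 - 66619) = 1/21581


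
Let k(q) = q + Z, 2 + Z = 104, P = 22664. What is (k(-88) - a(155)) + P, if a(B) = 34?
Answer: 22644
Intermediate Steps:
Z = 102 (Z = -2 + 104 = 102)
k(q) = 102 + q (k(q) = q + 102 = 102 + q)
(k(-88) - a(155)) + P = ((102 - 88) - 1*34) + 22664 = (14 - 34) + 22664 = -20 + 22664 = 22644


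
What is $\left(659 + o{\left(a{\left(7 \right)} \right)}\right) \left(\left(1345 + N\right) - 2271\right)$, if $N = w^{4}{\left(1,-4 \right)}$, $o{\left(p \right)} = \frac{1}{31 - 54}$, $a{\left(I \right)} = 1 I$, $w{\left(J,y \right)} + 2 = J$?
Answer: $- \frac{14019300}{23} \approx -6.0954 \cdot 10^{5}$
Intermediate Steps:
$w{\left(J,y \right)} = -2 + J$
$a{\left(I \right)} = I$
$o{\left(p \right)} = - \frac{1}{23}$ ($o{\left(p \right)} = \frac{1}{-23} = - \frac{1}{23}$)
$N = 1$ ($N = \left(-2 + 1\right)^{4} = \left(-1\right)^{4} = 1$)
$\left(659 + o{\left(a{\left(7 \right)} \right)}\right) \left(\left(1345 + N\right) - 2271\right) = \left(659 - \frac{1}{23}\right) \left(\left(1345 + 1\right) - 2271\right) = \frac{15156 \left(1346 - 2271\right)}{23} = \frac{15156}{23} \left(-925\right) = - \frac{14019300}{23}$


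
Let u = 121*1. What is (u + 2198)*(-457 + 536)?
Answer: 183201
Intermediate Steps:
u = 121
(u + 2198)*(-457 + 536) = (121 + 2198)*(-457 + 536) = 2319*79 = 183201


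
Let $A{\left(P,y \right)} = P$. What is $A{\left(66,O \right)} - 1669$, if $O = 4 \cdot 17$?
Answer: $-1603$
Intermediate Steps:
$O = 68$
$A{\left(66,O \right)} - 1669 = 66 - 1669 = -1603$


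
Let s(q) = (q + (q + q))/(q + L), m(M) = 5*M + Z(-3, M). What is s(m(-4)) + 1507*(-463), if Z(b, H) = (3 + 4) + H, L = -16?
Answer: -7675134/11 ≈ -6.9774e+5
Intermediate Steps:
Z(b, H) = 7 + H
m(M) = 7 + 6*M (m(M) = 5*M + (7 + M) = 7 + 6*M)
s(q) = 3*q/(-16 + q) (s(q) = (q + (q + q))/(q - 16) = (q + 2*q)/(-16 + q) = (3*q)/(-16 + q) = 3*q/(-16 + q))
s(m(-4)) + 1507*(-463) = 3*(7 + 6*(-4))/(-16 + (7 + 6*(-4))) + 1507*(-463) = 3*(7 - 24)/(-16 + (7 - 24)) - 697741 = 3*(-17)/(-16 - 17) - 697741 = 3*(-17)/(-33) - 697741 = 3*(-17)*(-1/33) - 697741 = 17/11 - 697741 = -7675134/11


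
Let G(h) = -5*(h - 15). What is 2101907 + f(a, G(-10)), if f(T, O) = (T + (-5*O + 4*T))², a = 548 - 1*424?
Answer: 2101932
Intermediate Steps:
a = 124 (a = 548 - 424 = 124)
G(h) = 75 - 5*h (G(h) = -5*(-15 + h) = 75 - 5*h)
f(T, O) = (-5*O + 5*T)² (f(T, O) = (T + (-5*O + 4*T))² = (-5*O + 5*T)²)
2101907 + f(a, G(-10)) = 2101907 + 25*((75 - 5*(-10)) - 1*124)² = 2101907 + 25*((75 + 50) - 124)² = 2101907 + 25*(125 - 124)² = 2101907 + 25*1² = 2101907 + 25*1 = 2101907 + 25 = 2101932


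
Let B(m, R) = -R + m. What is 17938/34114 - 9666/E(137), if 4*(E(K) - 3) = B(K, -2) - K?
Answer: -329683141/119399 ≈ -2761.2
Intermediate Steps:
B(m, R) = m - R
E(K) = 7/2 (E(K) = 3 + ((K - 1*(-2)) - K)/4 = 3 + ((K + 2) - K)/4 = 3 + ((2 + K) - K)/4 = 3 + (¼)*2 = 3 + ½ = 7/2)
17938/34114 - 9666/E(137) = 17938/34114 - 9666/7/2 = 17938*(1/34114) - 9666*2/7 = 8969/17057 - 19332/7 = -329683141/119399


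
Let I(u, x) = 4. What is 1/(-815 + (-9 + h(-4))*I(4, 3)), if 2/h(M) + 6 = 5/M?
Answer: -29/24711 ≈ -0.0011736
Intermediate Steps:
h(M) = 2/(-6 + 5/M)
1/(-815 + (-9 + h(-4))*I(4, 3)) = 1/(-815 + (-9 - 2*(-4)/(-5 + 6*(-4)))*4) = 1/(-815 + (-9 - 2*(-4)/(-5 - 24))*4) = 1/(-815 + (-9 - 2*(-4)/(-29))*4) = 1/(-815 + (-9 - 2*(-4)*(-1/29))*4) = 1/(-815 + (-9 - 8/29)*4) = 1/(-815 - 269/29*4) = 1/(-815 - 1076/29) = 1/(-24711/29) = -29/24711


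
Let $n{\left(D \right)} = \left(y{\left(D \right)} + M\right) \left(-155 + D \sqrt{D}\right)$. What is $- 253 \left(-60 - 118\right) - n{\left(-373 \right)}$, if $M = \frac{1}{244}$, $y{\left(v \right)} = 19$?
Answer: $\frac{11707031}{244} + \frac{1729601 i \sqrt{373}}{244} \approx 47980.0 + 1.369 \cdot 10^{5} i$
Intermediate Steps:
$M = \frac{1}{244} \approx 0.0040984$
$n{\left(D \right)} = - \frac{718735}{244} + \frac{4637 D^{\frac{3}{2}}}{244}$ ($n{\left(D \right)} = \left(19 + \frac{1}{244}\right) \left(-155 + D \sqrt{D}\right) = \frac{4637 \left(-155 + D^{\frac{3}{2}}\right)}{244} = - \frac{718735}{244} + \frac{4637 D^{\frac{3}{2}}}{244}$)
$- 253 \left(-60 - 118\right) - n{\left(-373 \right)} = - 253 \left(-60 - 118\right) - \left(- \frac{718735}{244} + \frac{4637 \left(-373\right)^{\frac{3}{2}}}{244}\right) = \left(-253\right) \left(-178\right) - \left(- \frac{718735}{244} + \frac{4637 \left(- 373 i \sqrt{373}\right)}{244}\right) = 45034 - \left(- \frac{718735}{244} - \frac{1729601 i \sqrt{373}}{244}\right) = 45034 + \left(\frac{718735}{244} + \frac{1729601 i \sqrt{373}}{244}\right) = \frac{11707031}{244} + \frac{1729601 i \sqrt{373}}{244}$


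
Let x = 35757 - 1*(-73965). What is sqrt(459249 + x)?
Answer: 3*sqrt(63219) ≈ 754.30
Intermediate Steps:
x = 109722 (x = 35757 + 73965 = 109722)
sqrt(459249 + x) = sqrt(459249 + 109722) = sqrt(568971) = 3*sqrt(63219)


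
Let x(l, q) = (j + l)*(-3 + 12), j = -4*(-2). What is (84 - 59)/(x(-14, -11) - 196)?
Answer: -⅒ ≈ -0.10000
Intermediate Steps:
j = 8
x(l, q) = 72 + 9*l (x(l, q) = (8 + l)*(-3 + 12) = (8 + l)*9 = 72 + 9*l)
(84 - 59)/(x(-14, -11) - 196) = (84 - 59)/((72 + 9*(-14)) - 196) = 25/((72 - 126) - 196) = 25/(-54 - 196) = 25/(-250) = 25*(-1/250) = -⅒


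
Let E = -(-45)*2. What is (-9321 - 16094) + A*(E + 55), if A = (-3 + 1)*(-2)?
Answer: -24835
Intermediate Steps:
A = 4 (A = -2*(-2) = 4)
E = 90 (E = -9*(-10) = 90)
(-9321 - 16094) + A*(E + 55) = (-9321 - 16094) + 4*(90 + 55) = -25415 + 4*145 = -25415 + 580 = -24835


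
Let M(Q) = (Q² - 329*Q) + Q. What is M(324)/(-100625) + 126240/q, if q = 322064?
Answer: 820018434/2025480625 ≈ 0.40485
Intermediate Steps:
M(Q) = Q² - 328*Q
M(324)/(-100625) + 126240/q = (324*(-328 + 324))/(-100625) + 126240/322064 = (324*(-4))*(-1/100625) + 126240*(1/322064) = -1296*(-1/100625) + 7890/20129 = 1296/100625 + 7890/20129 = 820018434/2025480625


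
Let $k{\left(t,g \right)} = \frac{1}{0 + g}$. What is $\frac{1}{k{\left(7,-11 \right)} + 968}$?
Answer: $\frac{11}{10647} \approx 0.0010332$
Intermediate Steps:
$k{\left(t,g \right)} = \frac{1}{g}$
$\frac{1}{k{\left(7,-11 \right)} + 968} = \frac{1}{\frac{1}{-11} + 968} = \frac{1}{- \frac{1}{11} + 968} = \frac{1}{\frac{10647}{11}} = \frac{11}{10647}$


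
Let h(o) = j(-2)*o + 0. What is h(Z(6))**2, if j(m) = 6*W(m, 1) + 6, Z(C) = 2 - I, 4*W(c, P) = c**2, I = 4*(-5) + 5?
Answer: 41616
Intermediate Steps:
I = -15 (I = -20 + 5 = -15)
W(c, P) = c**2/4
Z(C) = 17 (Z(C) = 2 - 1*(-15) = 2 + 15 = 17)
j(m) = 6 + 3*m**2/2 (j(m) = 6*(m**2/4) + 6 = 3*m**2/2 + 6 = 6 + 3*m**2/2)
h(o) = 12*o (h(o) = (6 + (3/2)*(-2)**2)*o + 0 = (6 + (3/2)*4)*o + 0 = (6 + 6)*o + 0 = 12*o + 0 = 12*o)
h(Z(6))**2 = (12*17)**2 = 204**2 = 41616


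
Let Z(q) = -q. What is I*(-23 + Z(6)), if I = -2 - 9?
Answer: 319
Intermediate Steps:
I = -11
I*(-23 + Z(6)) = -11*(-23 - 1*6) = -11*(-23 - 6) = -11*(-29) = 319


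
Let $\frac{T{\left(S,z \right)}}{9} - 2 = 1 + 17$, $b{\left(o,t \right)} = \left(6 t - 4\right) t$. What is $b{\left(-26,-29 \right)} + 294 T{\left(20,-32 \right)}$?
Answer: $58082$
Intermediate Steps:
$b{\left(o,t \right)} = t \left(-4 + 6 t\right)$ ($b{\left(o,t \right)} = \left(-4 + 6 t\right) t = t \left(-4 + 6 t\right)$)
$T{\left(S,z \right)} = 180$ ($T{\left(S,z \right)} = 18 + 9 \left(1 + 17\right) = 18 + 9 \cdot 18 = 18 + 162 = 180$)
$b{\left(-26,-29 \right)} + 294 T{\left(20,-32 \right)} = 2 \left(-29\right) \left(-2 + 3 \left(-29\right)\right) + 294 \cdot 180 = 2 \left(-29\right) \left(-2 - 87\right) + 52920 = 2 \left(-29\right) \left(-89\right) + 52920 = 5162 + 52920 = 58082$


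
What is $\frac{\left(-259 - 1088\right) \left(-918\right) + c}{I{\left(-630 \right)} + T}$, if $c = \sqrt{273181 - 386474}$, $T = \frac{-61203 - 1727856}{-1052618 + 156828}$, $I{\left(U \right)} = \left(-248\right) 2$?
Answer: $- \frac{1107685541340}{442522781} - \frac{895790 i \sqrt{113293}}{442522781} \approx -2503.1 - 0.68135 i$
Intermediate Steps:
$I{\left(U \right)} = -496$
$T = \frac{1789059}{895790}$ ($T = - \frac{1789059}{-895790} = \left(-1789059\right) \left(- \frac{1}{895790}\right) = \frac{1789059}{895790} \approx 1.9972$)
$c = i \sqrt{113293}$ ($c = \sqrt{-113293} = i \sqrt{113293} \approx 336.59 i$)
$\frac{\left(-259 - 1088\right) \left(-918\right) + c}{I{\left(-630 \right)} + T} = \frac{\left(-259 - 1088\right) \left(-918\right) + i \sqrt{113293}}{-496 + \frac{1789059}{895790}} = \frac{\left(-1347\right) \left(-918\right) + i \sqrt{113293}}{- \frac{442522781}{895790}} = \left(1236546 + i \sqrt{113293}\right) \left(- \frac{895790}{442522781}\right) = - \frac{1107685541340}{442522781} - \frac{895790 i \sqrt{113293}}{442522781}$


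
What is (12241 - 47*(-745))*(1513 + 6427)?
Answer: 375212640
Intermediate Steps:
(12241 - 47*(-745))*(1513 + 6427) = (12241 + 35015)*7940 = 47256*7940 = 375212640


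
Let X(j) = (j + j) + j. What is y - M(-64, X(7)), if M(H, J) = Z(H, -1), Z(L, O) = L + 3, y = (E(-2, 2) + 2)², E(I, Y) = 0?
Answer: 65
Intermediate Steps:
y = 4 (y = (0 + 2)² = 2² = 4)
Z(L, O) = 3 + L
X(j) = 3*j (X(j) = 2*j + j = 3*j)
M(H, J) = 3 + H
y - M(-64, X(7)) = 4 - (3 - 64) = 4 - 1*(-61) = 4 + 61 = 65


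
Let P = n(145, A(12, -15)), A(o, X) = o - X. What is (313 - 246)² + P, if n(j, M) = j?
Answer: 4634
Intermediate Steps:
P = 145
(313 - 246)² + P = (313 - 246)² + 145 = 67² + 145 = 4489 + 145 = 4634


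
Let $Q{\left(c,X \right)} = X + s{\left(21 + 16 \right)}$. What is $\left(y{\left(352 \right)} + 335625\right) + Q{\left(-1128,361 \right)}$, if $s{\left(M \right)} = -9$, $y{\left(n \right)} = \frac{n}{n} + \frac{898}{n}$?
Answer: $\frac{59132577}{176} \approx 3.3598 \cdot 10^{5}$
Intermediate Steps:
$y{\left(n \right)} = 1 + \frac{898}{n}$
$Q{\left(c,X \right)} = -9 + X$ ($Q{\left(c,X \right)} = X - 9 = -9 + X$)
$\left(y{\left(352 \right)} + 335625\right) + Q{\left(-1128,361 \right)} = \left(\frac{898 + 352}{352} + 335625\right) + \left(-9 + 361\right) = \left(\frac{1}{352} \cdot 1250 + 335625\right) + 352 = \left(\frac{625}{176} + 335625\right) + 352 = \frac{59070625}{176} + 352 = \frac{59132577}{176}$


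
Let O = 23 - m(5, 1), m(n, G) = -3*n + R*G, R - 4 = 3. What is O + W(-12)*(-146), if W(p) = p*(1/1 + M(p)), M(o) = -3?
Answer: -3473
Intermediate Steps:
R = 7 (R = 4 + 3 = 7)
m(n, G) = -3*n + 7*G
W(p) = -2*p (W(p) = p*(1/1 - 3) = p*(1 - 3) = p*(-2) = -2*p)
O = 31 (O = 23 - (-3*5 + 7*1) = 23 - (-15 + 7) = 23 - 1*(-8) = 23 + 8 = 31)
O + W(-12)*(-146) = 31 - 2*(-12)*(-146) = 31 + 24*(-146) = 31 - 3504 = -3473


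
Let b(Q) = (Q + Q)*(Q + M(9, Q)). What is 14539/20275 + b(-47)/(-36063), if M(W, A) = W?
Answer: 451897657/731177325 ≈ 0.61804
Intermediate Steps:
b(Q) = 2*Q*(9 + Q) (b(Q) = (Q + Q)*(Q + 9) = (2*Q)*(9 + Q) = 2*Q*(9 + Q))
14539/20275 + b(-47)/(-36063) = 14539/20275 + (2*(-47)*(9 - 47))/(-36063) = 14539*(1/20275) + (2*(-47)*(-38))*(-1/36063) = 14539/20275 + 3572*(-1/36063) = 14539/20275 - 3572/36063 = 451897657/731177325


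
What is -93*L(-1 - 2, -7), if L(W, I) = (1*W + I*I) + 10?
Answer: -5208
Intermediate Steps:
L(W, I) = 10 + W + I² (L(W, I) = (W + I²) + 10 = 10 + W + I²)
-93*L(-1 - 2, -7) = -93*(10 + (-1 - 2) + (-7)²) = -93*(10 - 3 + 49) = -93*56 = -5208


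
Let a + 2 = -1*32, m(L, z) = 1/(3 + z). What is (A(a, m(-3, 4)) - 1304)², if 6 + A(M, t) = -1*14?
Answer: 1752976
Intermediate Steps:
a = -34 (a = -2 - 1*32 = -2 - 32 = -34)
A(M, t) = -20 (A(M, t) = -6 - 1*14 = -6 - 14 = -20)
(A(a, m(-3, 4)) - 1304)² = (-20 - 1304)² = (-1324)² = 1752976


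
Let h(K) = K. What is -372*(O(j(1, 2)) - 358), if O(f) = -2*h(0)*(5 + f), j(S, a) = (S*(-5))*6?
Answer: 133176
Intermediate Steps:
j(S, a) = -30*S (j(S, a) = -5*S*6 = -30*S)
O(f) = 0 (O(f) = -0*(5 + f) = -2*0 = 0)
-372*(O(j(1, 2)) - 358) = -372*(0 - 358) = -372*(-358) = 133176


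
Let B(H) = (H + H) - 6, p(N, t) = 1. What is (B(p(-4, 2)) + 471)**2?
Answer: 218089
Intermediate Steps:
B(H) = -6 + 2*H (B(H) = 2*H - 6 = -6 + 2*H)
(B(p(-4, 2)) + 471)**2 = ((-6 + 2*1) + 471)**2 = ((-6 + 2) + 471)**2 = (-4 + 471)**2 = 467**2 = 218089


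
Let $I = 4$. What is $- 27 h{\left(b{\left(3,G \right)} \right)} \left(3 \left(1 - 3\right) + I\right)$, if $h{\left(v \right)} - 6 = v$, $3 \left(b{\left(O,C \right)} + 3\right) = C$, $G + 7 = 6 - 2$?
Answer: $108$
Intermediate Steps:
$G = -3$ ($G = -7 + \left(6 - 2\right) = -7 + 4 = -3$)
$b{\left(O,C \right)} = -3 + \frac{C}{3}$
$h{\left(v \right)} = 6 + v$
$- 27 h{\left(b{\left(3,G \right)} \right)} \left(3 \left(1 - 3\right) + I\right) = - 27 \left(6 + \left(-3 + \frac{1}{3} \left(-3\right)\right)\right) \left(3 \left(1 - 3\right) + 4\right) = - 27 \left(6 - 4\right) \left(3 \left(-2\right) + 4\right) = - 27 \left(6 - 4\right) \left(-6 + 4\right) = \left(-27\right) 2 \left(-2\right) = \left(-54\right) \left(-2\right) = 108$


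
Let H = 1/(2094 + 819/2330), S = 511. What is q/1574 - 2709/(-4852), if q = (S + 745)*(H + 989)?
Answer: 14715992967671393/18633782337636 ≈ 789.75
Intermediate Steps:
H = 2330/4879839 (H = 1/(2094 + 819*(1/2330)) = 1/(2094 + 819/2330) = 1/(4879839/2330) = 2330/4879839 ≈ 0.00047747)
q = 6061660854856/4879839 (q = (511 + 745)*(2330/4879839 + 989) = 1256*(4826163101/4879839) = 6061660854856/4879839 ≈ 1.2422e+6)
q/1574 - 2709/(-4852) = (6061660854856/4879839)/1574 - 2709/(-4852) = (6061660854856/4879839)*(1/1574) - 2709*(-1/4852) = 3030830427428/3840433293 + 2709/4852 = 14715992967671393/18633782337636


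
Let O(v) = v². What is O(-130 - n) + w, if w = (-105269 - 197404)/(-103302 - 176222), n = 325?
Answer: 8266965539/39932 ≈ 2.0703e+5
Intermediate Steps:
w = 43239/39932 (w = -302673/(-279524) = -302673*(-1/279524) = 43239/39932 ≈ 1.0828)
O(-130 - n) + w = (-130 - 1*325)² + 43239/39932 = (-130 - 325)² + 43239/39932 = (-455)² + 43239/39932 = 207025 + 43239/39932 = 8266965539/39932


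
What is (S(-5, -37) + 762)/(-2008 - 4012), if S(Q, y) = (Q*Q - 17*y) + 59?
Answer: -295/1204 ≈ -0.24502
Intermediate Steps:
S(Q, y) = 59 + Q² - 17*y (S(Q, y) = (Q² - 17*y) + 59 = 59 + Q² - 17*y)
(S(-5, -37) + 762)/(-2008 - 4012) = ((59 + (-5)² - 17*(-37)) + 762)/(-2008 - 4012) = ((59 + 25 + 629) + 762)/(-6020) = (713 + 762)*(-1/6020) = 1475*(-1/6020) = -295/1204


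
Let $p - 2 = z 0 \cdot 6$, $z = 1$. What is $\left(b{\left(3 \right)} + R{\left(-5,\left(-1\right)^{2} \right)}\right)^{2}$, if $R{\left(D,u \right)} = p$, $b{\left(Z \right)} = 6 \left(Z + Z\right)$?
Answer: $1444$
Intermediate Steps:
$p = 2$ ($p = 2 + 1 \cdot 0 \cdot 6 = 2 + 0 \cdot 6 = 2 + 0 = 2$)
$b{\left(Z \right)} = 12 Z$ ($b{\left(Z \right)} = 6 \cdot 2 Z = 12 Z$)
$R{\left(D,u \right)} = 2$
$\left(b{\left(3 \right)} + R{\left(-5,\left(-1\right)^{2} \right)}\right)^{2} = \left(12 \cdot 3 + 2\right)^{2} = \left(36 + 2\right)^{2} = 38^{2} = 1444$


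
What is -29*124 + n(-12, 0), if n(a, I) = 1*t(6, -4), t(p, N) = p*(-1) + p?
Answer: -3596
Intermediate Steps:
t(p, N) = 0 (t(p, N) = -p + p = 0)
n(a, I) = 0 (n(a, I) = 1*0 = 0)
-29*124 + n(-12, 0) = -29*124 + 0 = -3596 + 0 = -3596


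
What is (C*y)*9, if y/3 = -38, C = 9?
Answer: -9234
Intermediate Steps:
y = -114 (y = 3*(-38) = -114)
(C*y)*9 = (9*(-114))*9 = -1026*9 = -9234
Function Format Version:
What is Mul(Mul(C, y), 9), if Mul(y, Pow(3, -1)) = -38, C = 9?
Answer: -9234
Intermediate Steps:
y = -114 (y = Mul(3, -38) = -114)
Mul(Mul(C, y), 9) = Mul(Mul(9, -114), 9) = Mul(-1026, 9) = -9234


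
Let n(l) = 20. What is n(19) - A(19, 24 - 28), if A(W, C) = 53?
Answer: -33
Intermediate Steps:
n(19) - A(19, 24 - 28) = 20 - 1*53 = 20 - 53 = -33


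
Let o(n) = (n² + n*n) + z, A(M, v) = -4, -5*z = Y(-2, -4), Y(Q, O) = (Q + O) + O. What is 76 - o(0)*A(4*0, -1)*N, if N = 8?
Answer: 140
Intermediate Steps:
Y(Q, O) = Q + 2*O (Y(Q, O) = (O + Q) + O = Q + 2*O)
z = 2 (z = -(-2 + 2*(-4))/5 = -(-2 - 8)/5 = -⅕*(-10) = 2)
o(n) = 2 + 2*n² (o(n) = (n² + n*n) + 2 = (n² + n²) + 2 = 2*n² + 2 = 2 + 2*n²)
76 - o(0)*A(4*0, -1)*N = 76 - (2 + 2*0²)*(-4)*8 = 76 - (2 + 2*0)*(-4)*8 = 76 - (2 + 0)*(-4)*8 = 76 - 2*(-4)*8 = 76 - (-8)*8 = 76 - 1*(-64) = 76 + 64 = 140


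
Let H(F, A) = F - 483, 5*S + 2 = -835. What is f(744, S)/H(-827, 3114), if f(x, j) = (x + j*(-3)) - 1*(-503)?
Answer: -4373/3275 ≈ -1.3353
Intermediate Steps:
S = -837/5 (S = -2/5 + (1/5)*(-835) = -2/5 - 167 = -837/5 ≈ -167.40)
H(F, A) = -483 + F
f(x, j) = 503 + x - 3*j (f(x, j) = (x - 3*j) + 503 = 503 + x - 3*j)
f(744, S)/H(-827, 3114) = (503 + 744 - 3*(-837/5))/(-483 - 827) = (503 + 744 + 2511/5)/(-1310) = (8746/5)*(-1/1310) = -4373/3275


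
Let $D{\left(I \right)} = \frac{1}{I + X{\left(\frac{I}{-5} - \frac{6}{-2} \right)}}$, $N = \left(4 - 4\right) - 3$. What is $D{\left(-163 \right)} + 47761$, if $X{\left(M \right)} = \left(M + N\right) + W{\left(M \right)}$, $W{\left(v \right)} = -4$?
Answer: $\frac{32095387}{672} \approx 47761.0$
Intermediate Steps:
$N = -3$ ($N = 0 - 3 = -3$)
$X{\left(M \right)} = -7 + M$ ($X{\left(M \right)} = \left(M - 3\right) - 4 = \left(-3 + M\right) - 4 = -7 + M$)
$D{\left(I \right)} = \frac{1}{-4 + \frac{4 I}{5}}$ ($D{\left(I \right)} = \frac{1}{I + \left(-7 + \left(\frac{I}{-5} - \frac{6}{-2}\right)\right)} = \frac{1}{I + \left(-7 + \left(I \left(- \frac{1}{5}\right) - -3\right)\right)} = \frac{1}{I - \left(4 + \frac{I}{5}\right)} = \frac{1}{-4 + \frac{4 I}{5}}$)
$D{\left(-163 \right)} + 47761 = \frac{5}{4 \left(-5 - 163\right)} + 47761 = \frac{5}{4 \left(-168\right)} + 47761 = \frac{5}{4} \left(- \frac{1}{168}\right) + 47761 = - \frac{5}{672} + 47761 = \frac{32095387}{672}$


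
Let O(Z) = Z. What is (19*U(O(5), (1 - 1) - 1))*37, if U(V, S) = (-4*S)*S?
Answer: -2812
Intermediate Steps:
U(V, S) = -4*S**2
(19*U(O(5), (1 - 1) - 1))*37 = (19*(-4*((1 - 1) - 1)**2))*37 = (19*(-4*(0 - 1)**2))*37 = (19*(-4*(-1)**2))*37 = (19*(-4*1))*37 = (19*(-4))*37 = -76*37 = -2812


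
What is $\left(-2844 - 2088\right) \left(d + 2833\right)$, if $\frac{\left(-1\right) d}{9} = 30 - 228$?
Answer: $-22761180$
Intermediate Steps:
$d = 1782$ ($d = - 9 \left(30 - 228\right) = \left(-9\right) \left(-198\right) = 1782$)
$\left(-2844 - 2088\right) \left(d + 2833\right) = \left(-2844 - 2088\right) \left(1782 + 2833\right) = \left(-4932\right) 4615 = -22761180$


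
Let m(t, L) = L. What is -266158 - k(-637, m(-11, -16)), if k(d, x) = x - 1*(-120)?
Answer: -266262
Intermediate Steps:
k(d, x) = 120 + x (k(d, x) = x + 120 = 120 + x)
-266158 - k(-637, m(-11, -16)) = -266158 - (120 - 16) = -266158 - 1*104 = -266158 - 104 = -266262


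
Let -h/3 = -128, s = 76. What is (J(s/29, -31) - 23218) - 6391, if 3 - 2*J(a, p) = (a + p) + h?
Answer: -863774/29 ≈ -29785.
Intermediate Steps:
h = 384 (h = -3*(-128) = 384)
J(a, p) = -381/2 - a/2 - p/2 (J(a, p) = 3/2 - ((a + p) + 384)/2 = 3/2 - (384 + a + p)/2 = 3/2 + (-192 - a/2 - p/2) = -381/2 - a/2 - p/2)
(J(s/29, -31) - 23218) - 6391 = ((-381/2 - 38/29 - ½*(-31)) - 23218) - 6391 = ((-381/2 - 38/29 + 31/2) - 23218) - 6391 = (-5113/29 - 23218) - 6391 = -678435/29 - 6391 = -863774/29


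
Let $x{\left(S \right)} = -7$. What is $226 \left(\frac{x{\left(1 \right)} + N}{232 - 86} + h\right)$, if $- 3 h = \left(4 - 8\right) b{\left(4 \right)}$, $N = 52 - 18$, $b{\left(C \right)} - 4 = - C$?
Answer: $\frac{3051}{73} \approx 41.794$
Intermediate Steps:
$b{\left(C \right)} = 4 - C$
$N = 34$
$h = 0$ ($h = - \frac{\left(4 - 8\right) \left(4 - 4\right)}{3} = - \frac{\left(-4\right) \left(4 - 4\right)}{3} = - \frac{\left(-4\right) 0}{3} = \left(- \frac{1}{3}\right) 0 = 0$)
$226 \left(\frac{x{\left(1 \right)} + N}{232 - 86} + h\right) = 226 \left(\frac{-7 + 34}{232 - 86} + 0\right) = 226 \left(\frac{27}{146} + 0\right) = 226 \cdot \frac{27}{146} = \frac{3051}{73}$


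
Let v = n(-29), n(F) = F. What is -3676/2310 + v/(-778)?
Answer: -1396469/898590 ≈ -1.5541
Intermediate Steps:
v = -29
-3676/2310 + v/(-778) = -3676/2310 - 29/(-778) = -3676*1/2310 - 29*(-1/778) = -1838/1155 + 29/778 = -1396469/898590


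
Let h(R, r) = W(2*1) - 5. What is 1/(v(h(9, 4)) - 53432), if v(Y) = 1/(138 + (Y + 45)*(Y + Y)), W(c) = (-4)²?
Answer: -1370/73201839 ≈ -1.8715e-5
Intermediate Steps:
W(c) = 16
h(R, r) = 11 (h(R, r) = 16 - 5 = 11)
v(Y) = 1/(138 + 2*Y*(45 + Y)) (v(Y) = 1/(138 + (45 + Y)*(2*Y)) = 1/(138 + 2*Y*(45 + Y)))
1/(v(h(9, 4)) - 53432) = 1/(1/(2*(69 + 11² + 45*11)) - 53432) = 1/(1/(2*(69 + 121 + 495)) - 53432) = 1/((½)/685 - 53432) = 1/((½)*(1/685) - 53432) = 1/(1/1370 - 53432) = 1/(-73201839/1370) = -1370/73201839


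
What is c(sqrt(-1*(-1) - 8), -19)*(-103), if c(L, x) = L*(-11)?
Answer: 1133*I*sqrt(7) ≈ 2997.6*I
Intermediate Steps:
c(L, x) = -11*L
c(sqrt(-1*(-1) - 8), -19)*(-103) = -11*sqrt(-1*(-1) - 8)*(-103) = -11*sqrt(1 - 8)*(-103) = -11*I*sqrt(7)*(-103) = 1133*I*sqrt(7)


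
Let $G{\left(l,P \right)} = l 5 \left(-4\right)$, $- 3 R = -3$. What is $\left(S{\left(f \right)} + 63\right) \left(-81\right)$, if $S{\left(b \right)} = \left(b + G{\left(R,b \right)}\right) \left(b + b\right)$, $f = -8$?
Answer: $-41391$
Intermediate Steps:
$R = 1$ ($R = \left(- \frac{1}{3}\right) \left(-3\right) = 1$)
$G{\left(l,P \right)} = - 20 l$ ($G{\left(l,P \right)} = 5 l \left(-4\right) = - 20 l$)
$S{\left(b \right)} = 2 b \left(-20 + b\right)$ ($S{\left(b \right)} = \left(b - 20\right) \left(b + b\right) = \left(b - 20\right) 2 b = \left(-20 + b\right) 2 b = 2 b \left(-20 + b\right)$)
$\left(S{\left(f \right)} + 63\right) \left(-81\right) = \left(2 \left(-8\right) \left(-20 - 8\right) + 63\right) \left(-81\right) = \left(2 \left(-8\right) \left(-28\right) + 63\right) \left(-81\right) = \left(448 + 63\right) \left(-81\right) = 511 \left(-81\right) = -41391$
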